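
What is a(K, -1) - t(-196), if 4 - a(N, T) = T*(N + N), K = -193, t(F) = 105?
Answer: -487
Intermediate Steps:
a(N, T) = 4 - 2*N*T (a(N, T) = 4 - T*(N + N) = 4 - T*2*N = 4 - 2*N*T)
a(K, -1) - t(-196) = (4 - 2*(-193)*(-1)) - 1*105 = (4 - 386) - 105 = -382 - 105 = -487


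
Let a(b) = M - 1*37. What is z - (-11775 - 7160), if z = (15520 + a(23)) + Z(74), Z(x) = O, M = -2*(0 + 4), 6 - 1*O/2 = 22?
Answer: 34378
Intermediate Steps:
O = -32 (O = 12 - 2*22 = 12 - 44 = -32)
M = -8 (M = -2*4 = -8)
Z(x) = -32
a(b) = -45 (a(b) = -8 - 1*37 = -8 - 37 = -45)
z = 15443 (z = (15520 - 45) - 32 = 15475 - 32 = 15443)
z - (-11775 - 7160) = 15443 - (-11775 - 7160) = 15443 - 1*(-18935) = 15443 + 18935 = 34378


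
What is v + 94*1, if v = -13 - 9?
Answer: 72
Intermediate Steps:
v = -22
v + 94*1 = -22 + 94*1 = -22 + 94 = 72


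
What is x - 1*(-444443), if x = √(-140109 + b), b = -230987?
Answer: 444443 + 2*I*√92774 ≈ 4.4444e+5 + 609.18*I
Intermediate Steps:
x = 2*I*√92774 (x = √(-140109 - 230987) = √(-371096) = 2*I*√92774 ≈ 609.18*I)
x - 1*(-444443) = 2*I*√92774 - 1*(-444443) = 2*I*√92774 + 444443 = 444443 + 2*I*√92774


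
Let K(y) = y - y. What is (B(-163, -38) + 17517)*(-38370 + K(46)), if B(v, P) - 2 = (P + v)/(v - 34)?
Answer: -132431906280/197 ≈ -6.7224e+8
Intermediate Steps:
K(y) = 0
B(v, P) = 2 + (P + v)/(-34 + v) (B(v, P) = 2 + (P + v)/(v - 34) = 2 + (P + v)/(-34 + v))
(B(-163, -38) + 17517)*(-38370 + K(46)) = ((-68 - 38 + 3*(-163))/(-34 - 163) + 17517)*(-38370 + 0) = ((-68 - 38 - 489)/(-197) + 17517)*(-38370) = (-1/197*(-595) + 17517)*(-38370) = (595/197 + 17517)*(-38370) = (3451444/197)*(-38370) = -132431906280/197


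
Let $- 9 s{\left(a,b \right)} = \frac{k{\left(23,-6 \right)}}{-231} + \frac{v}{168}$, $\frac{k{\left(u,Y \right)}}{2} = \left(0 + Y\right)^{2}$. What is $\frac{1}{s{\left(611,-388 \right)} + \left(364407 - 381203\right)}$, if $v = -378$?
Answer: $- \frac{924}{15519241} \approx -5.9539 \cdot 10^{-5}$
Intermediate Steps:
$k{\left(u,Y \right)} = 2 Y^{2}$ ($k{\left(u,Y \right)} = 2 \left(0 + Y\right)^{2} = 2 Y^{2}$)
$s{\left(a,b \right)} = \frac{263}{924}$ ($s{\left(a,b \right)} = - \frac{\frac{2 \left(-6\right)^{2}}{-231} - \frac{378}{168}}{9} = - \frac{2 \cdot 36 \left(- \frac{1}{231}\right) - \frac{9}{4}}{9} = - \frac{72 \left(- \frac{1}{231}\right) - \frac{9}{4}}{9} = - \frac{- \frac{24}{77} - \frac{9}{4}}{9} = \left(- \frac{1}{9}\right) \left(- \frac{789}{308}\right) = \frac{263}{924}$)
$\frac{1}{s{\left(611,-388 \right)} + \left(364407 - 381203\right)} = \frac{1}{\frac{263}{924} + \left(364407 - 381203\right)} = \frac{1}{\frac{263}{924} - 16796} = \frac{1}{- \frac{15519241}{924}} = - \frac{924}{15519241}$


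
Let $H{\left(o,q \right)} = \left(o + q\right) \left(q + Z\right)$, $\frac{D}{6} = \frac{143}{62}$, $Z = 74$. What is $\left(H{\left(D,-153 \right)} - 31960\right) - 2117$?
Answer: $- \frac{715581}{31} \approx -23083.0$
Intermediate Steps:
$D = \frac{429}{31}$ ($D = 6 \cdot \frac{143}{62} = \frac{429}{31} \approx 13.839$)
$H{\left(o,q \right)} = \left(74 + q\right) \left(o + q\right)$ ($H{\left(o,q \right)} = \left(o + q\right) \left(q + 74\right) = \left(o + q\right) \left(74 + q\right) = \left(74 + q\right) \left(o + q\right)$)
$\left(H{\left(D,-153 \right)} - 31960\right) - 2117 = \left(\left(\left(-153\right)^{2} + 74 \cdot \frac{429}{31} + 74 \left(-153\right) + \frac{429}{31} \left(-153\right)\right) - 31960\right) - 2117 = \left(\left(23409 + \frac{31746}{31} - 11322 - \frac{65637}{31}\right) - 31960\right) - 2117 = \left(\frac{340806}{31} - 31960\right) - 2117 = - \frac{649954}{31} - 2117 = - \frac{715581}{31}$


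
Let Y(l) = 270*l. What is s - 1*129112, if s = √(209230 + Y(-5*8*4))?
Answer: -129112 + √166030 ≈ -1.2870e+5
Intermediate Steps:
s = √166030 (s = √(209230 + 270*(-5*8*4)) = √(209230 + 270*(-40*4)) = √(209230 + 270*(-160)) = √(209230 - 43200) = √166030 ≈ 407.47)
s - 1*129112 = √166030 - 1*129112 = √166030 - 129112 = -129112 + √166030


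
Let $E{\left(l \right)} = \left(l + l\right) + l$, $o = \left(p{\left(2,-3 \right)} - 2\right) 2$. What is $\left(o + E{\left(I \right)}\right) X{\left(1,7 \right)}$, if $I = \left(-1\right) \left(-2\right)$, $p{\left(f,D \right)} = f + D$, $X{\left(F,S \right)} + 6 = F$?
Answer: $0$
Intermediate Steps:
$X{\left(F,S \right)} = -6 + F$
$p{\left(f,D \right)} = D + f$
$I = 2$
$o = -6$ ($o = \left(\left(-3 + 2\right) - 2\right) 2 = \left(-1 - 2\right) 2 = \left(-3\right) 2 = -6$)
$E{\left(l \right)} = 3 l$ ($E{\left(l \right)} = 2 l + l = 3 l$)
$\left(o + E{\left(I \right)}\right) X{\left(1,7 \right)} = \left(-6 + 3 \cdot 2\right) \left(-6 + 1\right) = \left(-6 + 6\right) \left(-5\right) = 0 \left(-5\right) = 0$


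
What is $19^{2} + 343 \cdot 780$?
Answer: $267901$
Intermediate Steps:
$19^{2} + 343 \cdot 780 = 361 + 267540 = 267901$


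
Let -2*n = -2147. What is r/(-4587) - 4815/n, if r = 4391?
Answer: -53600287/9848289 ≈ -5.4426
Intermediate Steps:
n = 2147/2 (n = -½*(-2147) = 2147/2 ≈ 1073.5)
r/(-4587) - 4815/n = 4391/(-4587) - 4815/2147/2 = 4391*(-1/4587) - 4815*2/2147 = -4391/4587 - 9630/2147 = -53600287/9848289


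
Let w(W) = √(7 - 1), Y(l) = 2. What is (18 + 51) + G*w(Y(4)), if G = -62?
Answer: 69 - 62*√6 ≈ -82.868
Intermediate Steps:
w(W) = √6
(18 + 51) + G*w(Y(4)) = (18 + 51) - 62*√6 = 69 - 62*√6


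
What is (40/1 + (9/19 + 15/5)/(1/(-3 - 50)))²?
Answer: 7496644/361 ≈ 20766.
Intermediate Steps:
(40/1 + (9/19 + 15/5)/(1/(-3 - 50)))² = (40*1 + (9*(1/19) + 15*(⅕))/(1/(-53)))² = (40 + (9/19 + 3)/(-1/53))² = (40 + (66/19)*(-53))² = (40 - 3498/19)² = (-2738/19)² = 7496644/361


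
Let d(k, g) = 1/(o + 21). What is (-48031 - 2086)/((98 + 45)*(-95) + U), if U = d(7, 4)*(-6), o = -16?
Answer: 250585/67931 ≈ 3.6888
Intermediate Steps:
d(k, g) = ⅕ (d(k, g) = 1/(-16 + 21) = 1/5 = ⅕)
U = -6/5 (U = (⅕)*(-6) = -6/5 ≈ -1.2000)
(-48031 - 2086)/((98 + 45)*(-95) + U) = (-48031 - 2086)/((98 + 45)*(-95) - 6/5) = -50117/(143*(-95) - 6/5) = -50117/(-13585 - 6/5) = -50117/(-67931/5) = -50117*(-5/67931) = 250585/67931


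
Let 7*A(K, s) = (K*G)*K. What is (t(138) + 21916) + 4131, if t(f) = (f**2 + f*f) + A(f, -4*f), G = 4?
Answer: 525121/7 ≈ 75017.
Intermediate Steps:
A(K, s) = 4*K**2/7 (A(K, s) = ((K*4)*K)/7 = ((4*K)*K)/7 = (4*K**2)/7 = 4*K**2/7)
t(f) = 18*f**2/7 (t(f) = (f**2 + f*f) + 4*f**2/7 = (f**2 + f**2) + 4*f**2/7 = 2*f**2 + 4*f**2/7 = 18*f**2/7)
(t(138) + 21916) + 4131 = ((18/7)*138**2 + 21916) + 4131 = ((18/7)*19044 + 21916) + 4131 = (342792/7 + 21916) + 4131 = 496204/7 + 4131 = 525121/7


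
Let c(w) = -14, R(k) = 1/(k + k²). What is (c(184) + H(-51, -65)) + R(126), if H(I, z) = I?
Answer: -1040129/16002 ≈ -65.000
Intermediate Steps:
(c(184) + H(-51, -65)) + R(126) = (-14 - 51) + 1/(126*(1 + 126)) = -65 + (1/126)/127 = -65 + (1/126)*(1/127) = -65 + 1/16002 = -1040129/16002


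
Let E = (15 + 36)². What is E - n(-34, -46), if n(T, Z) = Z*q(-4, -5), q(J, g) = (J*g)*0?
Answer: 2601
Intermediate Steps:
E = 2601 (E = 51² = 2601)
q(J, g) = 0
n(T, Z) = 0 (n(T, Z) = Z*0 = 0)
E - n(-34, -46) = 2601 - 1*0 = 2601 + 0 = 2601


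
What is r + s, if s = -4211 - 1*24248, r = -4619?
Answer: -33078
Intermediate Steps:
s = -28459 (s = -4211 - 24248 = -28459)
r + s = -4619 - 28459 = -33078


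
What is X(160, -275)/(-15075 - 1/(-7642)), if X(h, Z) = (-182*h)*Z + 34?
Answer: -61197395828/115203149 ≈ -531.21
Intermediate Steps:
X(h, Z) = 34 - 182*Z*h (X(h, Z) = -182*Z*h + 34 = 34 - 182*Z*h)
X(160, -275)/(-15075 - 1/(-7642)) = (34 - 182*(-275)*160)/(-15075 - 1/(-7642)) = (34 + 8008000)/(-15075 - 1*(-1/7642)) = 8008034/(-15075 + 1/7642) = 8008034/(-115203149/7642) = 8008034*(-7642/115203149) = -61197395828/115203149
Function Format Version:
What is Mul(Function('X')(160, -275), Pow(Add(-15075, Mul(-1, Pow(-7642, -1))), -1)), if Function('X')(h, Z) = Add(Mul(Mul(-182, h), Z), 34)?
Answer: Rational(-61197395828, 115203149) ≈ -531.21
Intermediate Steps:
Function('X')(h, Z) = Add(34, Mul(-182, Z, h)) (Function('X')(h, Z) = Add(Mul(-182, Z, h), 34) = Add(34, Mul(-182, Z, h)))
Mul(Function('X')(160, -275), Pow(Add(-15075, Mul(-1, Pow(-7642, -1))), -1)) = Mul(Add(34, Mul(-182, -275, 160)), Pow(Add(-15075, Mul(-1, Pow(-7642, -1))), -1)) = Mul(Add(34, 8008000), Pow(Add(-15075, Mul(-1, Rational(-1, 7642))), -1)) = Mul(8008034, Pow(Add(-15075, Rational(1, 7642)), -1)) = Mul(8008034, Pow(Rational(-115203149, 7642), -1)) = Mul(8008034, Rational(-7642, 115203149)) = Rational(-61197395828, 115203149)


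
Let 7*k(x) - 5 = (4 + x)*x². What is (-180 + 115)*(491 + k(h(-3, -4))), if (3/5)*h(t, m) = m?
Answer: -5832710/189 ≈ -30861.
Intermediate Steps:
h(t, m) = 5*m/3
k(x) = 5/7 + x²*(4 + x)/7 (k(x) = 5/7 + ((4 + x)*x²)/7 = 5/7 + (x²*(4 + x))/7 = 5/7 + x²*(4 + x)/7)
(-180 + 115)*(491 + k(h(-3, -4))) = (-180 + 115)*(491 + (5/7 + ((5/3)*(-4))³/7 + 4*((5/3)*(-4))²/7)) = -65*(491 + (5/7 + (-20/3)³/7 + 4*(-20/3)²/7)) = -65*(491 + (5/7 + (⅐)*(-8000/27) + (4/7)*(400/9))) = -65*(491 + (5/7 - 8000/189 + 1600/63)) = -65*(491 - 3065/189) = -65*89734/189 = -5832710/189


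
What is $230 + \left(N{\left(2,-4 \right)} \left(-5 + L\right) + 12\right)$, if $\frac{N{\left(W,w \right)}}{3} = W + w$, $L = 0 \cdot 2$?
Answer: $272$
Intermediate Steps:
$L = 0$
$N{\left(W,w \right)} = 3 W + 3 w$ ($N{\left(W,w \right)} = 3 \left(W + w\right) = 3 W + 3 w$)
$230 + \left(N{\left(2,-4 \right)} \left(-5 + L\right) + 12\right) = 230 + \left(\left(3 \cdot 2 + 3 \left(-4\right)\right) \left(-5 + 0\right) + 12\right) = 230 + \left(\left(6 - 12\right) \left(-5\right) + 12\right) = 230 + \left(\left(-6\right) \left(-5\right) + 12\right) = 230 + \left(30 + 12\right) = 230 + 42 = 272$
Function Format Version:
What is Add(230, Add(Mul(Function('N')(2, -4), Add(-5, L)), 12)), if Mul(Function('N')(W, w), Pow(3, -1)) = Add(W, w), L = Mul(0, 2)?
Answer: 272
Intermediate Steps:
L = 0
Function('N')(W, w) = Add(Mul(3, W), Mul(3, w)) (Function('N')(W, w) = Mul(3, Add(W, w)) = Add(Mul(3, W), Mul(3, w)))
Add(230, Add(Mul(Function('N')(2, -4), Add(-5, L)), 12)) = Add(230, Add(Mul(Add(Mul(3, 2), Mul(3, -4)), Add(-5, 0)), 12)) = Add(230, Add(Mul(Add(6, -12), -5), 12)) = Add(230, Add(Mul(-6, -5), 12)) = Add(230, Add(30, 12)) = Add(230, 42) = 272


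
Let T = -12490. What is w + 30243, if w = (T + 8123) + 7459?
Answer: 33335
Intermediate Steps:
w = 3092 (w = (-12490 + 8123) + 7459 = -4367 + 7459 = 3092)
w + 30243 = 3092 + 30243 = 33335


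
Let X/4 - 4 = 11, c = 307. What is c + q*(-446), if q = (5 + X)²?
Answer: -1884043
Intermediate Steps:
X = 60 (X = 16 + 4*11 = 16 + 44 = 60)
q = 4225 (q = (5 + 60)² = 65² = 4225)
c + q*(-446) = 307 + 4225*(-446) = 307 - 1884350 = -1884043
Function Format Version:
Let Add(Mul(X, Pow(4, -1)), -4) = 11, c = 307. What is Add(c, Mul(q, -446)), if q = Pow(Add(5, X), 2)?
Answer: -1884043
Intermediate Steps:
X = 60 (X = Add(16, Mul(4, 11)) = Add(16, 44) = 60)
q = 4225 (q = Pow(Add(5, 60), 2) = Pow(65, 2) = 4225)
Add(c, Mul(q, -446)) = Add(307, Mul(4225, -446)) = Add(307, -1884350) = -1884043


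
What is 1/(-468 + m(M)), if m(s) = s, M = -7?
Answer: -1/475 ≈ -0.0021053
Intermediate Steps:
1/(-468 + m(M)) = 1/(-468 - 7) = 1/(-475) = -1/475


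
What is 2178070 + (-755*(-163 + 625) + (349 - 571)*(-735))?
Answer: 1992430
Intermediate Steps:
2178070 + (-755*(-163 + 625) + (349 - 571)*(-735)) = 2178070 + (-755*462 - 222*(-735)) = 2178070 + (-348810 + 163170) = 2178070 - 185640 = 1992430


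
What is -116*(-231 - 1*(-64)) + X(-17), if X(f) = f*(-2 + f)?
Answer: 19695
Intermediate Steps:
-116*(-231 - 1*(-64)) + X(-17) = -116*(-231 - 1*(-64)) - 17*(-2 - 17) = -116*(-231 + 64) - 17*(-19) = -116*(-167) + 323 = 19372 + 323 = 19695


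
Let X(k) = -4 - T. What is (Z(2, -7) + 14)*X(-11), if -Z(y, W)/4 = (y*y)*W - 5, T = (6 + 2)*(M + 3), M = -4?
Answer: 584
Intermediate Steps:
T = -8 (T = (6 + 2)*(-4 + 3) = 8*(-1) = -8)
Z(y, W) = 20 - 4*W*y² (Z(y, W) = -4*((y*y)*W - 5) = -4*(y²*W - 5) = -4*(W*y² - 5) = -4*(-5 + W*y²) = 20 - 4*W*y²)
X(k) = 4 (X(k) = -4 - 1*(-8) = -4 + 8 = 4)
(Z(2, -7) + 14)*X(-11) = ((20 - 4*(-7)*2²) + 14)*4 = ((20 - 4*(-7)*4) + 14)*4 = ((20 + 112) + 14)*4 = (132 + 14)*4 = 146*4 = 584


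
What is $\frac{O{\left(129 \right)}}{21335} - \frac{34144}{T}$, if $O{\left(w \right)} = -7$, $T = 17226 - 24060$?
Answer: $\frac{21423953}{4288335} \approx 4.9959$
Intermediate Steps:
$T = -6834$ ($T = 17226 - 24060 = -6834$)
$\frac{O{\left(129 \right)}}{21335} - \frac{34144}{T} = - \frac{7}{21335} - \frac{34144}{-6834} = \left(-7\right) \frac{1}{21335} - - \frac{17072}{3417} = - \frac{7}{21335} + \frac{17072}{3417} = \frac{21423953}{4288335}$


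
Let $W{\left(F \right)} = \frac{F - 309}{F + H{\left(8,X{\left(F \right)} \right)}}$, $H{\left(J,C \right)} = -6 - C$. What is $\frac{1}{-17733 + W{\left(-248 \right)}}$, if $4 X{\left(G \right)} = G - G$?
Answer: $- \frac{254}{4503625} \approx -5.6399 \cdot 10^{-5}$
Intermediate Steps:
$X{\left(G \right)} = 0$ ($X{\left(G \right)} = \frac{G - G}{4} = \frac{1}{4} \cdot 0 = 0$)
$W{\left(F \right)} = \frac{-309 + F}{-6 + F}$ ($W{\left(F \right)} = \frac{F - 309}{F - 6} = \frac{-309 + F}{F + \left(-6 + 0\right)} = \frac{-309 + F}{F - 6} = \frac{-309 + F}{-6 + F}$)
$\frac{1}{-17733 + W{\left(-248 \right)}} = \frac{1}{-17733 + \frac{-309 - 248}{-6 - 248}} = \frac{1}{-17733 + \frac{1}{-254} \left(-557\right)} = \frac{1}{-17733 - - \frac{557}{254}} = \frac{1}{-17733 + \frac{557}{254}} = \frac{1}{- \frac{4503625}{254}} = - \frac{254}{4503625}$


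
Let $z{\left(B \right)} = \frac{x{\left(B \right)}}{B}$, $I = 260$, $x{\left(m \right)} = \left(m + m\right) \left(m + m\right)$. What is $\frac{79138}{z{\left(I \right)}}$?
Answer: $\frac{39569}{520} \approx 76.094$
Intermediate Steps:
$x{\left(m \right)} = 4 m^{2}$ ($x{\left(m \right)} = 2 m 2 m = 4 m^{2}$)
$z{\left(B \right)} = 4 B$ ($z{\left(B \right)} = \frac{4 B^{2}}{B} = 4 B$)
$\frac{79138}{z{\left(I \right)}} = \frac{79138}{4 \cdot 260} = \frac{79138}{1040} = 79138 \cdot \frac{1}{1040} = \frac{39569}{520}$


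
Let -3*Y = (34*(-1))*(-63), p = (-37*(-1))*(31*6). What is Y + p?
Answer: 6168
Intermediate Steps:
p = 6882 (p = 37*186 = 6882)
Y = -714 (Y = -34*(-1)*(-63)/3 = -(-34)*(-63)/3 = -1/3*2142 = -714)
Y + p = -714 + 6882 = 6168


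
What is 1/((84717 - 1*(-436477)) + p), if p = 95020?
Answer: 1/616214 ≈ 1.6228e-6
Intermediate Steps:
1/((84717 - 1*(-436477)) + p) = 1/((84717 - 1*(-436477)) + 95020) = 1/((84717 + 436477) + 95020) = 1/(521194 + 95020) = 1/616214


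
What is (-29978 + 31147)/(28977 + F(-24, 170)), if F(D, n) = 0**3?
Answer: 1169/28977 ≈ 0.040342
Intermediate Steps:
F(D, n) = 0
(-29978 + 31147)/(28977 + F(-24, 170)) = (-29978 + 31147)/(28977 + 0) = 1169/28977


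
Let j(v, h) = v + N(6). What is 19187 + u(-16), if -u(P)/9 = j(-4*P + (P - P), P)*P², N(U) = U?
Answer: -142093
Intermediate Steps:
j(v, h) = 6 + v (j(v, h) = v + 6 = 6 + v)
u(P) = -9*P²*(6 - 4*P) (u(P) = -9*(6 + (-4*P + (P - P)))*P² = -9*(6 + (-4*P + 0))*P² = -9*(6 - 4*P)*P² = -9*P²*(6 - 4*P))
19187 + u(-16) = 19187 + (-16)²*(-54 + 36*(-16)) = 19187 + 256*(-54 - 576) = 19187 + 256*(-630) = 19187 - 161280 = -142093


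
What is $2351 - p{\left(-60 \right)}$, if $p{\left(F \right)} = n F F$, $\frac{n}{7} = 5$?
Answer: $-123649$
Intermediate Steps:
$n = 35$ ($n = 7 \cdot 5 = 35$)
$p{\left(F \right)} = 35 F^{2}$ ($p{\left(F \right)} = 35 F F = 35 F^{2}$)
$2351 - p{\left(-60 \right)} = 2351 - 35 \left(-60\right)^{2} = 2351 - 35 \cdot 3600 = 2351 - 126000 = -123649$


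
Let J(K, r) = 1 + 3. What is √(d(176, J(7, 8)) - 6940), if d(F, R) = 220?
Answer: 8*I*√105 ≈ 81.976*I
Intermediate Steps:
J(K, r) = 4
√(d(176, J(7, 8)) - 6940) = √(220 - 6940) = √(-6720) = 8*I*√105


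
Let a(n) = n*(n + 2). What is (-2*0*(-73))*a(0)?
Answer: 0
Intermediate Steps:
a(n) = n*(2 + n)
(-2*0*(-73))*a(0) = (-2*0*(-73))*(0*(2 + 0)) = (0*(-73))*(0*2) = 0*0 = 0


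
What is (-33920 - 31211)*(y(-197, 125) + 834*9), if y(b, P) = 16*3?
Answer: -491999574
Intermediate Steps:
y(b, P) = 48
(-33920 - 31211)*(y(-197, 125) + 834*9) = (-33920 - 31211)*(48 + 834*9) = -65131*(48 + 7506) = -65131*7554 = -491999574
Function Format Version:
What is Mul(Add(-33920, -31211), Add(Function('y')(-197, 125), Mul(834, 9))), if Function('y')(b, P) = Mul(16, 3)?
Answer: -491999574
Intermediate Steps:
Function('y')(b, P) = 48
Mul(Add(-33920, -31211), Add(Function('y')(-197, 125), Mul(834, 9))) = Mul(Add(-33920, -31211), Add(48, Mul(834, 9))) = Mul(-65131, Add(48, 7506)) = Mul(-65131, 7554) = -491999574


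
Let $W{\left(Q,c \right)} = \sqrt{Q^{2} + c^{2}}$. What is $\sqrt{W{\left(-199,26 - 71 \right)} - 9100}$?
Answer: $\sqrt{-9100 + \sqrt{41626}} \approx 94.318 i$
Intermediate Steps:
$\sqrt{W{\left(-199,26 - 71 \right)} - 9100} = \sqrt{\sqrt{\left(-199\right)^{2} + \left(26 - 71\right)^{2}} - 9100} = \sqrt{\sqrt{39601 + \left(-45\right)^{2}} - 9100} = \sqrt{\sqrt{39601 + 2025} - 9100} = \sqrt{\sqrt{41626} - 9100} = \sqrt{-9100 + \sqrt{41626}}$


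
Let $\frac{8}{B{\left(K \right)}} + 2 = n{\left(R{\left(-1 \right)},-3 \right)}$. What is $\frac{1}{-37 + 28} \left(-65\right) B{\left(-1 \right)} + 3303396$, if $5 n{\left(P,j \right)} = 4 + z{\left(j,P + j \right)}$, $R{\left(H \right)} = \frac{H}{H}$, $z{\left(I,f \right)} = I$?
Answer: $\frac{267572476}{81} \approx 3.3034 \cdot 10^{6}$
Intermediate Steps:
$R{\left(H \right)} = 1$
$n{\left(P,j \right)} = \frac{4}{5} + \frac{j}{5}$ ($n{\left(P,j \right)} = \frac{4 + j}{5} = \frac{4}{5} + \frac{j}{5}$)
$B{\left(K \right)} = - \frac{40}{9}$ ($B{\left(K \right)} = \frac{8}{-2 + \left(\frac{4}{5} + \frac{1}{5} \left(-3\right)\right)} = \frac{8}{-2 + \left(\frac{4}{5} - \frac{3}{5}\right)} = \frac{8}{-2 + \frac{1}{5}} = \frac{8}{- \frac{9}{5}} = 8 \left(- \frac{5}{9}\right) = - \frac{40}{9}$)
$\frac{1}{-37 + 28} \left(-65\right) B{\left(-1 \right)} + 3303396 = \frac{1}{-37 + 28} \left(-65\right) \left(- \frac{40}{9}\right) + 3303396 = \frac{1}{-9} \left(-65\right) \left(- \frac{40}{9}\right) + 3303396 = \left(- \frac{1}{9}\right) \left(-65\right) \left(- \frac{40}{9}\right) + 3303396 = \frac{65}{9} \left(- \frac{40}{9}\right) + 3303396 = - \frac{2600}{81} + 3303396 = \frac{267572476}{81}$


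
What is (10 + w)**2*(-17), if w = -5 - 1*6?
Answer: -17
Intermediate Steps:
w = -11 (w = -5 - 6 = -11)
(10 + w)**2*(-17) = (10 - 11)**2*(-17) = (-1)**2*(-17) = 1*(-17) = -17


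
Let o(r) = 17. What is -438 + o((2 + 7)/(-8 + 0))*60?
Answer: 582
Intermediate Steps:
-438 + o((2 + 7)/(-8 + 0))*60 = -438 + 17*60 = -438 + 1020 = 582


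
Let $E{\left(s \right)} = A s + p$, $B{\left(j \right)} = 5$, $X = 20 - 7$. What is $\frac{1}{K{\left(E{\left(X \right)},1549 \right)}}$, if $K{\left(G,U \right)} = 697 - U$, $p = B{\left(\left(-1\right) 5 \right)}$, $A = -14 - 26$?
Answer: $- \frac{1}{852} \approx -0.0011737$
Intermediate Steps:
$A = -40$
$X = 13$
$p = 5$
$E{\left(s \right)} = 5 - 40 s$ ($E{\left(s \right)} = - 40 s + 5 = 5 - 40 s$)
$\frac{1}{K{\left(E{\left(X \right)},1549 \right)}} = \frac{1}{697 - 1549} = \frac{1}{-852} = - \frac{1}{852}$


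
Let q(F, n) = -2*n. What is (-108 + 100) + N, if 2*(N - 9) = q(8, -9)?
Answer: 10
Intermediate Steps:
N = 18 (N = 9 + (-2*(-9))/2 = 9 + (½)*18 = 9 + 9 = 18)
(-108 + 100) + N = (-108 + 100) + 18 = -8 + 18 = 10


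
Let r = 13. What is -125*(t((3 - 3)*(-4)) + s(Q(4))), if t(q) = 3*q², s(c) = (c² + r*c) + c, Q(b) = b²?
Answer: -60000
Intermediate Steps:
s(c) = c² + 14*c (s(c) = (c² + 13*c) + c = c² + 14*c)
-125*(t((3 - 3)*(-4)) + s(Q(4))) = -125*(3*((3 - 3)*(-4))² + 4²*(14 + 4²)) = -125*(3*(0*(-4))² + 16*(14 + 16)) = -125*(3*0² + 16*30) = -125*(3*0 + 480) = -125*(0 + 480) = -125*480 = -60000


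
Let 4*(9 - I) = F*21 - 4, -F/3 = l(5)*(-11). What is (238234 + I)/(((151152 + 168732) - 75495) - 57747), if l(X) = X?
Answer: 949511/746568 ≈ 1.2718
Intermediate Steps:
F = 165 (F = -15*(-11) = -3*(-55) = 165)
I = -3425/4 (I = 9 - (165*21 - 4)/4 = 9 - (3465 - 4)/4 = 9 - 1/4*3461 = 9 - 3461/4 = -3425/4 ≈ -856.25)
(238234 + I)/(((151152 + 168732) - 75495) - 57747) = (238234 - 3425/4)/(((151152 + 168732) - 75495) - 57747) = 949511/(4*((319884 - 75495) - 57747)) = 949511/(4*(244389 - 57747)) = (949511/4)/186642 = (949511/4)*(1/186642) = 949511/746568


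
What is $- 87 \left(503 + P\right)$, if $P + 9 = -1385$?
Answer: $77517$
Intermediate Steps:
$P = -1394$ ($P = -9 - 1385 = -1394$)
$- 87 \left(503 + P\right) = - 87 \left(503 - 1394\right) = \left(-87\right) \left(-891\right) = 77517$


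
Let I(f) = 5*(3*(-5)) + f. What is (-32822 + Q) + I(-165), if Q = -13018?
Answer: -46080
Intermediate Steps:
I(f) = -75 + f (I(f) = 5*(-15) + f = -75 + f)
(-32822 + Q) + I(-165) = (-32822 - 13018) + (-75 - 165) = -45840 - 240 = -46080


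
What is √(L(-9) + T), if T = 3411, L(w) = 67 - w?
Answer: √3487 ≈ 59.051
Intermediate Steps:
√(L(-9) + T) = √((67 - 1*(-9)) + 3411) = √((67 + 9) + 3411) = √(76 + 3411) = √3487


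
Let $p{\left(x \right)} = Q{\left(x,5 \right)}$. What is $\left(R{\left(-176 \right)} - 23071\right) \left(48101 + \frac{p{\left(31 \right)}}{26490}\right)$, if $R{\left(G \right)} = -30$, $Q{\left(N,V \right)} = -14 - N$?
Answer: $- \frac{1962345931663}{1766} \approx -1.1112 \cdot 10^{9}$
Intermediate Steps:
$p{\left(x \right)} = -14 - x$
$\left(R{\left(-176 \right)} - 23071\right) \left(48101 + \frac{p{\left(31 \right)}}{26490}\right) = \left(-30 - 23071\right) \left(48101 + \frac{-14 - 31}{26490}\right) = - 23101 \left(48101 + \left(-14 - 31\right) \frac{1}{26490}\right) = - 23101 \left(48101 - \frac{3}{1766}\right) = \left(-23101\right) \frac{84946363}{1766} = - \frac{1962345931663}{1766}$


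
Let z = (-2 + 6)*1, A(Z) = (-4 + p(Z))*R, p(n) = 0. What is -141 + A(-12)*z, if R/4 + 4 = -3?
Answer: 307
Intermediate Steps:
R = -28 (R = -16 + 4*(-3) = -16 - 12 = -28)
A(Z) = 112 (A(Z) = (-4 + 0)*(-28) = -4*(-28) = 112)
z = 4 (z = 4*1 = 4)
-141 + A(-12)*z = -141 + 112*4 = -141 + 448 = 307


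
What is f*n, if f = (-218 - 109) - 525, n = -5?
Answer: 4260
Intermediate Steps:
f = -852 (f = -327 - 525 = -852)
f*n = -852*(-5) = 4260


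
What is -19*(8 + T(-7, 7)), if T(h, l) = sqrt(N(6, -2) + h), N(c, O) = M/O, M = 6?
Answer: -152 - 19*I*sqrt(10) ≈ -152.0 - 60.083*I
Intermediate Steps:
N(c, O) = 6/O
T(h, l) = sqrt(-3 + h) (T(h, l) = sqrt(6/(-2) + h) = sqrt(6*(-1/2) + h) = sqrt(-3 + h))
-19*(8 + T(-7, 7)) = -19*(8 + sqrt(-3 - 7)) = -19*(8 + sqrt(-10)) = -19*(8 + I*sqrt(10)) = -152 - 19*I*sqrt(10)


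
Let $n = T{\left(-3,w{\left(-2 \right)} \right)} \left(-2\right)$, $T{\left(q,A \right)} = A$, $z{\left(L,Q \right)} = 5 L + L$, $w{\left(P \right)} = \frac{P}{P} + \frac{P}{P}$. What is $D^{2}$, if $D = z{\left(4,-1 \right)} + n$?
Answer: $400$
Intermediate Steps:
$w{\left(P \right)} = 2$ ($w{\left(P \right)} = 1 + 1 = 2$)
$z{\left(L,Q \right)} = 6 L$
$n = -4$ ($n = 2 \left(-2\right) = -4$)
$D = 20$ ($D = 6 \cdot 4 - 4 = 24 - 4 = 20$)
$D^{2} = 20^{2} = 400$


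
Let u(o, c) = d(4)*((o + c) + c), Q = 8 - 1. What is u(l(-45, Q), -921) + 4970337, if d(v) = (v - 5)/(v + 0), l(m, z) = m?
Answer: 19883235/4 ≈ 4.9708e+6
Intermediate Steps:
Q = 7
d(v) = (-5 + v)/v
u(o, c) = -c/2 - o/4 (u(o, c) = ((-5 + 4)/4)*((o + c) + c) = ((1/4)*(-1))*((c + o) + c) = -(o + 2*c)/4 = -c/2 - o/4)
u(l(-45, Q), -921) + 4970337 = (-1/2*(-921) - 1/4*(-45)) + 4970337 = (921/2 + 45/4) + 4970337 = 1887/4 + 4970337 = 19883235/4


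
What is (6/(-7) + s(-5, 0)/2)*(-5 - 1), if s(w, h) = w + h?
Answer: 141/7 ≈ 20.143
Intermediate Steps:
s(w, h) = h + w
(6/(-7) + s(-5, 0)/2)*(-5 - 1) = (6/(-7) + (0 - 5)/2)*(-5 - 1) = (6*(-1/7) - 5*1/2)*(-6) = (-6/7 - 5/2)*(-6) = -47/14*(-6) = 141/7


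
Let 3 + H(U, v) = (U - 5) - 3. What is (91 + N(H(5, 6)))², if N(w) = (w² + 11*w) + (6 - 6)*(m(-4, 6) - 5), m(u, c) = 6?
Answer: 3721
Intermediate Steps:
H(U, v) = -11 + U (H(U, v) = -3 + ((U - 5) - 3) = -3 + ((-5 + U) - 3) = -3 + (-8 + U) = -11 + U)
N(w) = w² + 11*w (N(w) = (w² + 11*w) + (6 - 6)*(6 - 5) = (w² + 11*w) + 0*1 = (w² + 11*w) + 0 = w² + 11*w)
(91 + N(H(5, 6)))² = (91 + (-11 + 5)*(11 + (-11 + 5)))² = (91 - 6*(11 - 6))² = (91 - 6*5)² = (91 - 30)² = 61² = 3721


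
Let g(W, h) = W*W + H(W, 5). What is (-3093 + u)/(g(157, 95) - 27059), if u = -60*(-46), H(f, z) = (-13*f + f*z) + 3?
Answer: 1/11 ≈ 0.090909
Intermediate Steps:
H(f, z) = 3 - 13*f + f*z
u = 2760
g(W, h) = 3 + W² - 8*W (g(W, h) = W*W + (3 - 13*W + W*5) = W² + (3 - 13*W + 5*W) = W² + (3 - 8*W) = 3 + W² - 8*W)
(-3093 + u)/(g(157, 95) - 27059) = (-3093 + 2760)/((3 + 157² - 8*157) - 27059) = -333/((3 + 24649 - 1256) - 27059) = -333/(23396 - 27059) = -333/(-3663) = -333*(-1/3663) = 1/11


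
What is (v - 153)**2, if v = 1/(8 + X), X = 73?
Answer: 153561664/6561 ≈ 23405.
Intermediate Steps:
v = 1/81 (v = 1/(8 + 73) = 1/81 ≈ 0.012346)
(v - 153)**2 = (1/81 - 153)**2 = (-12392/81)**2 = 153561664/6561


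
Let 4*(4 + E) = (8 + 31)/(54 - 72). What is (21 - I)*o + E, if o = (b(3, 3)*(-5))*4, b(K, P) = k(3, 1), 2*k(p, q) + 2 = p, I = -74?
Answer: -22909/24 ≈ -954.54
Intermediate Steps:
k(p, q) = -1 + p/2
b(K, P) = ½ (b(K, P) = -1 + (½)*3 = -1 + 3/2 = ½)
E = -109/24 (E = -4 + ((8 + 31)/(54 - 72))/4 = -4 + (39/(-18))/4 = -4 + (39*(-1/18))/4 = -4 + (¼)*(-13/6) = -4 - 13/24 = -109/24 ≈ -4.5417)
o = -10 (o = ((½)*(-5))*4 = -5/2*4 = -10)
(21 - I)*o + E = (21 - 1*(-74))*(-10) - 109/24 = (21 + 74)*(-10) - 109/24 = 95*(-10) - 109/24 = -950 - 109/24 = -22909/24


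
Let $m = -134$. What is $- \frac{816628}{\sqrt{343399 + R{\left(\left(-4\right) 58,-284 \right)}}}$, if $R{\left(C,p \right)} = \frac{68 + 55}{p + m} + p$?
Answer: $- \frac{816628 \sqrt{59950373846}}{143421947} \approx -1394.1$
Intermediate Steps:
$R{\left(C,p \right)} = p + \frac{123}{-134 + p}$ ($R{\left(C,p \right)} = \frac{68 + 55}{p - 134} + p = \frac{123}{-134 + p} + p = p + \frac{123}{-134 + p}$)
$- \frac{816628}{\sqrt{343399 + R{\left(\left(-4\right) 58,-284 \right)}}} = - \frac{816628}{\sqrt{343399 + \frac{123 + \left(-284\right)^{2} - -38056}{-134 - 284}}} = - \frac{816628}{\sqrt{343399 + \frac{123 + 80656 + 38056}{-418}}} = - \frac{816628}{\sqrt{343399 - \frac{118835}{418}}} = - \frac{816628}{\sqrt{\frac{143421947}{418}}} = - \frac{816628}{\frac{1}{418} \sqrt{59950373846}} = - 816628 \frac{\sqrt{59950373846}}{143421947} = - \frac{816628 \sqrt{59950373846}}{143421947}$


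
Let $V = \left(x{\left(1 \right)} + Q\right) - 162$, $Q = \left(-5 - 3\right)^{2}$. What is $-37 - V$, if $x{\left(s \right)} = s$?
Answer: $60$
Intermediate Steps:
$Q = 64$ ($Q = \left(-8\right)^{2} = 64$)
$V = -97$ ($V = \left(1 + 64\right) - 162 = 65 - 162 = -97$)
$-37 - V = -37 - -97 = -37 + 97 = 60$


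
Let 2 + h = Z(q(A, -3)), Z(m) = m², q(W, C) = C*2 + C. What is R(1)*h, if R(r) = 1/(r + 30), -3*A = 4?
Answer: 79/31 ≈ 2.5484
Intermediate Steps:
A = -4/3 (A = -⅓*4 = -4/3 ≈ -1.3333)
q(W, C) = 3*C (q(W, C) = 2*C + C = 3*C)
R(r) = 1/(30 + r)
h = 79 (h = -2 + (3*(-3))² = -2 + (-9)² = -2 + 81 = 79)
R(1)*h = 79/(30 + 1) = 79/31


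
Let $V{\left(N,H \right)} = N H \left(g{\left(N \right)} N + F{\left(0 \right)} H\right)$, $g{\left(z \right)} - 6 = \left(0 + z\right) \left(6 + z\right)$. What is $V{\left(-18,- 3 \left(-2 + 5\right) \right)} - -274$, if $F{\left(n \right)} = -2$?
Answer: $-644162$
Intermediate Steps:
$g{\left(z \right)} = 6 + z \left(6 + z\right)$ ($g{\left(z \right)} = 6 + \left(0 + z\right) \left(6 + z\right) = 6 + z \left(6 + z\right)$)
$V{\left(N,H \right)} = H N \left(- 2 H + N \left(6 + N^{2} + 6 N\right)\right)$ ($V{\left(N,H \right)} = N H \left(\left(6 + N^{2} + 6 N\right) N - 2 H\right) = H N \left(N \left(6 + N^{2} + 6 N\right) - 2 H\right) = H N \left(- 2 H + N \left(6 + N^{2} + 6 N\right)\right)$)
$V{\left(-18,- 3 \left(-2 + 5\right) \right)} - -274 = - 3 \left(-2 + 5\right) \left(-18\right) \left(- 2 \left(- 3 \left(-2 + 5\right)\right) - 18 \left(6 + \left(-18\right)^{2} + 6 \left(-18\right)\right)\right) - -274 = \left(-3\right) 3 \left(-18\right) \left(- 2 \left(\left(-3\right) 3\right) - 18 \left(6 + 324 - 108\right)\right) + 274 = \left(-9\right) \left(-18\right) \left(\left(-2\right) \left(-9\right) - 3996\right) + 274 = \left(-9\right) \left(-18\right) \left(18 - 3996\right) + 274 = \left(-9\right) \left(-18\right) \left(-3978\right) + 274 = -644436 + 274 = -644162$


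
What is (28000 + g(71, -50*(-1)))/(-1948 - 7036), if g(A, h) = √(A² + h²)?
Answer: -3500/1123 - √7541/8984 ≈ -3.1263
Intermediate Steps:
(28000 + g(71, -50*(-1)))/(-1948 - 7036) = (28000 + √(71² + (-50*(-1))²))/(-1948 - 7036) = (28000 + √(5041 + 50²))/(-8984) = (28000 + √(5041 + 2500))*(-1/8984) = (28000 + √7541)*(-1/8984) = -3500/1123 - √7541/8984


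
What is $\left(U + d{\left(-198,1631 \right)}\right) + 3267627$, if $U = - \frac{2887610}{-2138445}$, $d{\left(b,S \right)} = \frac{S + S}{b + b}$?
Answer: $\frac{30745553926799}{9409158} \approx 3.2676 \cdot 10^{6}$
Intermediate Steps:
$d{\left(b,S \right)} = \frac{S}{b}$ ($d{\left(b,S \right)} = \frac{2 S}{2 b} = 2 S \frac{1}{2 b} = \frac{S}{b}$)
$U = \frac{577522}{427689}$ ($U = \left(-2887610\right) \left(- \frac{1}{2138445}\right) = \frac{577522}{427689} \approx 1.3503$)
$\left(U + d{\left(-198,1631 \right)}\right) + 3267627 = \left(\frac{577522}{427689} + \frac{1631}{-198}\right) + 3267627 = \left(\frac{577522}{427689} + 1631 \left(- \frac{1}{198}\right)\right) + 3267627 = \left(\frac{577522}{427689} - \frac{1631}{198}\right) + 3267627 = - \frac{64801267}{9409158} + 3267627 = \frac{30745553926799}{9409158}$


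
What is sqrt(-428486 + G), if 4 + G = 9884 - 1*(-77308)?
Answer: 3*I*sqrt(37922) ≈ 584.21*I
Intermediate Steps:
G = 87188 (G = -4 + (9884 - 1*(-77308)) = -4 + (9884 + 77308) = -4 + 87192 = 87188)
sqrt(-428486 + G) = sqrt(-428486 + 87188) = sqrt(-341298) = 3*I*sqrt(37922)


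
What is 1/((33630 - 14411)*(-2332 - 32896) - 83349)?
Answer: -1/677130281 ≈ -1.4768e-9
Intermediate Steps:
1/((33630 - 14411)*(-2332 - 32896) - 83349) = 1/(19219*(-35228) - 83349) = 1/(-677046932 - 83349) = 1/(-677130281) = -1/677130281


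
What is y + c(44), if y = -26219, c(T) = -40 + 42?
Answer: -26217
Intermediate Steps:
c(T) = 2
y + c(44) = -26219 + 2 = -26217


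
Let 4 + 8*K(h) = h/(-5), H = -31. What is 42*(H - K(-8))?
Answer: -6447/5 ≈ -1289.4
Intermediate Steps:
K(h) = -½ - h/40 (K(h) = -½ + (h/(-5))/8 = -½ + (h*(-⅕))/8 = -½ + (-h/5)/8 = -½ - h/40)
42*(H - K(-8)) = 42*(-31 - (-½ - 1/40*(-8))) = 42*(-31 - (-½ + ⅕)) = 42*(-31 - 1*(-3/10)) = 42*(-31 + 3/10) = 42*(-307/10) = -6447/5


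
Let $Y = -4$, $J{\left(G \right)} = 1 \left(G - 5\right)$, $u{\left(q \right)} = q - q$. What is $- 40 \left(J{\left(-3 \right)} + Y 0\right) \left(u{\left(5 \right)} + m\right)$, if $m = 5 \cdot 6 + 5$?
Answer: $11200$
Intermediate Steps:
$u{\left(q \right)} = 0$
$J{\left(G \right)} = -5 + G$ ($J{\left(G \right)} = 1 \left(-5 + G\right) = -5 + G$)
$m = 35$ ($m = 30 + 5 = 35$)
$- 40 \left(J{\left(-3 \right)} + Y 0\right) \left(u{\left(5 \right)} + m\right) = - 40 \left(\left(-5 - 3\right) - 0\right) \left(0 + 35\right) = - 40 \left(-8 + 0\right) 35 = \left(-40\right) \left(-8\right) 35 = 320 \cdot 35 = 11200$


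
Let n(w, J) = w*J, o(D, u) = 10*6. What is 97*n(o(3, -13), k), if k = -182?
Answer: -1059240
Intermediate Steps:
o(D, u) = 60
n(w, J) = J*w
97*n(o(3, -13), k) = 97*(-182*60) = 97*(-10920) = -1059240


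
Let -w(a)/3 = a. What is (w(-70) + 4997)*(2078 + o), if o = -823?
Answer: 6534785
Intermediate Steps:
w(a) = -3*a
(w(-70) + 4997)*(2078 + o) = (-3*(-70) + 4997)*(2078 - 823) = (210 + 4997)*1255 = 5207*1255 = 6534785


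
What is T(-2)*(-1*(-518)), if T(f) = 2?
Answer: 1036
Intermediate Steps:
T(-2)*(-1*(-518)) = 2*(-1*(-518)) = 2*518 = 1036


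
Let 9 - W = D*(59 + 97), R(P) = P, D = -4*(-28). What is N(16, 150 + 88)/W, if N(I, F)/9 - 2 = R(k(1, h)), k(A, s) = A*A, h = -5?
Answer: -9/5821 ≈ -0.0015461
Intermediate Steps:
D = 112
k(A, s) = A²
W = -17463 (W = 9 - 112*(59 + 97) = 9 - 112*156 = 9 - 1*17472 = 9 - 17472 = -17463)
N(I, F) = 27 (N(I, F) = 18 + 9*1² = 18 + 9*1 = 18 + 9 = 27)
N(16, 150 + 88)/W = 27/(-17463) = 27*(-1/17463) = -9/5821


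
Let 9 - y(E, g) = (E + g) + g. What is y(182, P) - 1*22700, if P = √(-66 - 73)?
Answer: -22873 - 2*I*√139 ≈ -22873.0 - 23.58*I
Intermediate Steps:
P = I*√139 (P = √(-139) = I*√139 ≈ 11.79*I)
y(E, g) = 9 - E - 2*g (y(E, g) = 9 - ((E + g) + g) = 9 - (E + 2*g) = 9 + (-E - 2*g) = 9 - E - 2*g)
y(182, P) - 1*22700 = (9 - 1*182 - 2*I*√139) - 1*22700 = (9 - 182 - 2*I*√139) - 22700 = (-173 - 2*I*√139) - 22700 = -22873 - 2*I*√139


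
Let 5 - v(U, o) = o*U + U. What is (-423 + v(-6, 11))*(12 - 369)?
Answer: 123522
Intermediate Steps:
v(U, o) = 5 - U - U*o (v(U, o) = 5 - (o*U + U) = 5 - (U*o + U) = 5 - (U + U*o) = 5 + (-U - U*o) = 5 - U - U*o)
(-423 + v(-6, 11))*(12 - 369) = (-423 + (5 - 1*(-6) - 1*(-6)*11))*(12 - 369) = (-423 + (5 + 6 + 66))*(-357) = (-423 + 77)*(-357) = -346*(-357) = 123522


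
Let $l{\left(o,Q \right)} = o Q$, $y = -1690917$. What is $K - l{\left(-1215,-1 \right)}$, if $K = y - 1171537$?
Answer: $-2863669$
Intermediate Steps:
$K = -2862454$ ($K = -1690917 - 1171537 = -2862454$)
$l{\left(o,Q \right)} = Q o$
$K - l{\left(-1215,-1 \right)} = -2862454 - \left(-1\right) \left(-1215\right) = -2862454 - 1215 = -2863669$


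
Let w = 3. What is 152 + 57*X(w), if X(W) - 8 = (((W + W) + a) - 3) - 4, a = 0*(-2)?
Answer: 551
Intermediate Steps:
a = 0
X(W) = 1 + 2*W (X(W) = 8 + ((((W + W) + 0) - 3) - 4) = 8 + (((2*W + 0) - 3) - 4) = 8 + ((2*W - 3) - 4) = 8 + ((-3 + 2*W) - 4) = 8 + (-7 + 2*W) = 1 + 2*W)
152 + 57*X(w) = 152 + 57*(1 + 2*3) = 152 + 57*(1 + 6) = 152 + 57*7 = 152 + 399 = 551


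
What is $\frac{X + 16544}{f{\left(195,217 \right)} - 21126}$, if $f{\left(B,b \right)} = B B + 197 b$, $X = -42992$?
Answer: $- \frac{1653}{3728} \approx -0.4434$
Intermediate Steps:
$f{\left(B,b \right)} = B^{2} + 197 b$
$\frac{X + 16544}{f{\left(195,217 \right)} - 21126} = \frac{-42992 + 16544}{\left(195^{2} + 197 \cdot 217\right) - 21126} = - \frac{26448}{\left(38025 + 42749\right) - 21126} = - \frac{26448}{80774 - 21126} = - \frac{26448}{59648} = \left(-26448\right) \frac{1}{59648} = - \frac{1653}{3728}$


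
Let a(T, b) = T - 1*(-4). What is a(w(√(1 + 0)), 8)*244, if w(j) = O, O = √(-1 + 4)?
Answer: 976 + 244*√3 ≈ 1398.6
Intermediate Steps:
O = √3 ≈ 1.7320
w(j) = √3
a(T, b) = 4 + T (a(T, b) = T + 4 = 4 + T)
a(w(√(1 + 0)), 8)*244 = (4 + √3)*244 = 976 + 244*√3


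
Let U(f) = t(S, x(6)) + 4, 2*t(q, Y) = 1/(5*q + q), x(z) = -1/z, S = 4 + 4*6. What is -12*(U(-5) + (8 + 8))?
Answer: -6721/28 ≈ -240.04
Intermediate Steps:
S = 28 (S = 4 + 24 = 28)
t(q, Y) = 1/(12*q) (t(q, Y) = 1/(2*(5*q + q)) = 1/(2*((6*q))) = (1/(6*q))/2 = 1/(12*q))
U(f) = 1345/336 (U(f) = (1/12)/28 + 4 = (1/12)*(1/28) + 4 = 1/336 + 4 = 1345/336)
-12*(U(-5) + (8 + 8)) = -12*(1345/336 + (8 + 8)) = -12*(1345/336 + 16) = -12*6721/336 = -6721/28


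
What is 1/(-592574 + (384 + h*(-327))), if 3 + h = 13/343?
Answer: -343/202788938 ≈ -1.6914e-6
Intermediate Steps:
h = -1016/343 (h = -3 + 13/343 = -1016/343 ≈ -2.9621)
1/(-592574 + (384 + h*(-327))) = 1/(-592574 + (384 - 1016/343*(-327))) = 1/(-592574 + (384 + 332232/343)) = 1/(-592574 + 463944/343) = 1/(-202788938/343) = -343/202788938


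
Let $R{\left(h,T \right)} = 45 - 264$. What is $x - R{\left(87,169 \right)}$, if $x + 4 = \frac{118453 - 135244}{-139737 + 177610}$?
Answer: $\frac{8125904}{37873} \approx 214.56$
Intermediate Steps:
$x = - \frac{168283}{37873}$ ($x = -4 + \frac{118453 - 135244}{-139737 + 177610} = -4 - \frac{16791}{37873} = - \frac{168283}{37873} \approx -4.4434$)
$R{\left(h,T \right)} = -219$ ($R{\left(h,T \right)} = 45 - 264 = -219$)
$x - R{\left(87,169 \right)} = - \frac{168283}{37873} - -219 = - \frac{168283}{37873} + 219 = \frac{8125904}{37873}$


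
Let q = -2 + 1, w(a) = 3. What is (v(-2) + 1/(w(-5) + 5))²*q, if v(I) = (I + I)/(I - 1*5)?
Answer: -1521/3136 ≈ -0.48501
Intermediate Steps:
v(I) = 2*I/(-5 + I) (v(I) = (2*I)/(I - 5) = (2*I)/(-5 + I) = 2*I/(-5 + I))
q = -1
(v(-2) + 1/(w(-5) + 5))²*q = (2*(-2)/(-5 - 2) + 1/(3 + 5))²*(-1) = (2*(-2)/(-7) + 1/8)²*(-1) = (2*(-2)*(-⅐) + ⅛)²*(-1) = (4/7 + ⅛)²*(-1) = (39/56)²*(-1) = (1521/3136)*(-1) = -1521/3136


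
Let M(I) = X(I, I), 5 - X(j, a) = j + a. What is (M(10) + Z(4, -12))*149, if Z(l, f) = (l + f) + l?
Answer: -2831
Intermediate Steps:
X(j, a) = 5 - a - j (X(j, a) = 5 - (j + a) = 5 - (a + j) = 5 + (-a - j) = 5 - a - j)
Z(l, f) = f + 2*l (Z(l, f) = (f + l) + l = f + 2*l)
M(I) = 5 - 2*I (M(I) = 5 - I - I = 5 - 2*I)
(M(10) + Z(4, -12))*149 = ((5 - 2*10) + (-12 + 2*4))*149 = ((5 - 20) + (-12 + 8))*149 = (-15 - 4)*149 = -19*149 = -2831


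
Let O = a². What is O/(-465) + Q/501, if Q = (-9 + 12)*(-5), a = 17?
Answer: -50588/77655 ≈ -0.65145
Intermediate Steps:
Q = -15 (Q = 3*(-5) = -15)
O = 289 (O = 17² = 289)
O/(-465) + Q/501 = 289/(-465) - 15/501 = 289*(-1/465) - 15*1/501 = -289/465 - 5/167 = -50588/77655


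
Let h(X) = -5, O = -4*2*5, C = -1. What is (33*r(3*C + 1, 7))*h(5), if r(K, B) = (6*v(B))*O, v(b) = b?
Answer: 277200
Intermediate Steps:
O = -40 (O = -8*5 = -40)
r(K, B) = -240*B (r(K, B) = (6*B)*(-40) = -240*B)
(33*r(3*C + 1, 7))*h(5) = (33*(-240*7))*(-5) = (33*(-1680))*(-5) = -55440*(-5) = 277200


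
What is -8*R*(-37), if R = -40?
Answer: -11840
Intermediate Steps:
-8*R*(-37) = -8*(-40)*(-37) = 320*(-37) = -11840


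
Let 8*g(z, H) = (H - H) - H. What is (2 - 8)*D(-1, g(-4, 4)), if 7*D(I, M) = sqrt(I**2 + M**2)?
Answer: -3*sqrt(5)/7 ≈ -0.95831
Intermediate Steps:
g(z, H) = -H/8 (g(z, H) = ((H - H) - H)/8 = (0 - H)/8 = (-H)/8 = -H/8)
D(I, M) = sqrt(I**2 + M**2)/7
(2 - 8)*D(-1, g(-4, 4)) = (2 - 8)*(sqrt((-1)**2 + (-1/8*4)**2)/7) = -6*sqrt(1 + (-1/2)**2)/7 = -6*sqrt(1 + 1/4)/7 = -6*sqrt(5/4)/7 = -6*sqrt(5)/2/7 = -3*sqrt(5)/7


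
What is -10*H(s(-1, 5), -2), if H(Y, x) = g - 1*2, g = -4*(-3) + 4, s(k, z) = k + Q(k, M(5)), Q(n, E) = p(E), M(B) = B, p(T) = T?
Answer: -140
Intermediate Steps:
Q(n, E) = E
s(k, z) = 5 + k (s(k, z) = k + 5 = 5 + k)
g = 16 (g = 12 + 4 = 16)
H(Y, x) = 14 (H(Y, x) = 16 - 1*2 = 16 - 2 = 14)
-10*H(s(-1, 5), -2) = -10*14 = -140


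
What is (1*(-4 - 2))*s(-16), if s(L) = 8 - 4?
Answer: -24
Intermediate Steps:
s(L) = 4
(1*(-4 - 2))*s(-16) = (1*(-4 - 2))*4 = (1*(-6))*4 = -6*4 = -24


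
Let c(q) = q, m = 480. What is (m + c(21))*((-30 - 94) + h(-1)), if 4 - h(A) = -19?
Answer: -50601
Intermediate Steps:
h(A) = 23 (h(A) = 4 - 1*(-19) = 4 + 19 = 23)
(m + c(21))*((-30 - 94) + h(-1)) = (480 + 21)*((-30 - 94) + 23) = 501*(-124 + 23) = 501*(-101) = -50601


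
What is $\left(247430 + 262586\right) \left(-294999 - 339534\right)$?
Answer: $-323621982528$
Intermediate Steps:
$\left(247430 + 262586\right) \left(-294999 - 339534\right) = 510016 \left(-634533\right) = -323621982528$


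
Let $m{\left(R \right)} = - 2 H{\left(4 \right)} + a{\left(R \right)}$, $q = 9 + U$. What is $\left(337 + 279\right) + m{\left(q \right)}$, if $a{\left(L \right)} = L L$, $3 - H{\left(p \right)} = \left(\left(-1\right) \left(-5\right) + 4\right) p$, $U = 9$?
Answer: $1006$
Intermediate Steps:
$H{\left(p \right)} = 3 - 9 p$ ($H{\left(p \right)} = 3 - \left(\left(-1\right) \left(-5\right) + 4\right) p = 3 - \left(5 + 4\right) p = 3 - 9 p$)
$a{\left(L \right)} = L^{2}$
$q = 18$ ($q = 9 + 9 = 18$)
$m{\left(R \right)} = 66 + R^{2}$ ($m{\left(R \right)} = - 2 \left(3 - 36\right) + R^{2} = \left(-2\right) \left(-33\right) + R^{2} = 66 + R^{2}$)
$\left(337 + 279\right) + m{\left(q \right)} = \left(337 + 279\right) + \left(66 + 18^{2}\right) = 616 + \left(66 + 324\right) = 616 + 390 = 1006$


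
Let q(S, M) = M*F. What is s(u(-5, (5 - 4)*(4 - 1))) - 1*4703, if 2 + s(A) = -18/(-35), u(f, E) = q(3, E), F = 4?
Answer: -164657/35 ≈ -4704.5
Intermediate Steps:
q(S, M) = 4*M (q(S, M) = M*4 = 4*M)
u(f, E) = 4*E
s(A) = -52/35 (s(A) = -2 - 18/(-35) = -2 - 18*(-1/35) = -2 + 18/35 = -52/35)
s(u(-5, (5 - 4)*(4 - 1))) - 1*4703 = -52/35 - 1*4703 = -52/35 - 4703 = -164657/35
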